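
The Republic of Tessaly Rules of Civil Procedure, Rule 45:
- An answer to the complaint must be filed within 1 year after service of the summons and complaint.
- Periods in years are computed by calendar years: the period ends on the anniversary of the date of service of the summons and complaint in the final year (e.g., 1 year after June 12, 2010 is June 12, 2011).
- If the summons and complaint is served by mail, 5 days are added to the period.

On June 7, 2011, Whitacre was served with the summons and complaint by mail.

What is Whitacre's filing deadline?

1 year after June 7, 2011 is June 7, 2012.
Service was by mail, adding 5 days: June 7, 2012 + 5 days = June 12, 2012.

June 12, 2012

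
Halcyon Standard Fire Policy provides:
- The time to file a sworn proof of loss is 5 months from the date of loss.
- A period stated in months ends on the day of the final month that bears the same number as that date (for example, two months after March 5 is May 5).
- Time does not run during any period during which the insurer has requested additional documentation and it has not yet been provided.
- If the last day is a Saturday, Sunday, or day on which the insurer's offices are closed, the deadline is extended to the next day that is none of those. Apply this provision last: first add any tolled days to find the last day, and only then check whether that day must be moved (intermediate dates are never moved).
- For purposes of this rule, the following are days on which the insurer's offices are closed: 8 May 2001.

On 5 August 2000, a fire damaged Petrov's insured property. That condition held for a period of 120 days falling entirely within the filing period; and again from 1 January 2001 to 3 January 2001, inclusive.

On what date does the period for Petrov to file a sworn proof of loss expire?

May 9, 2001

5 months after 5 August 2000 is January 5, 2001.
Tolling adds 120 days: January 5, 2001 + 120 days = May 5, 2001.
From January 1, 2001 through January 3, 2001 inclusive is 3 days; tolling adds 3 days: May 5, 2001 + 3 days = May 8, 2001.
May 8, 2001 is a listed holiday. The next qualifying day is May 9, 2001.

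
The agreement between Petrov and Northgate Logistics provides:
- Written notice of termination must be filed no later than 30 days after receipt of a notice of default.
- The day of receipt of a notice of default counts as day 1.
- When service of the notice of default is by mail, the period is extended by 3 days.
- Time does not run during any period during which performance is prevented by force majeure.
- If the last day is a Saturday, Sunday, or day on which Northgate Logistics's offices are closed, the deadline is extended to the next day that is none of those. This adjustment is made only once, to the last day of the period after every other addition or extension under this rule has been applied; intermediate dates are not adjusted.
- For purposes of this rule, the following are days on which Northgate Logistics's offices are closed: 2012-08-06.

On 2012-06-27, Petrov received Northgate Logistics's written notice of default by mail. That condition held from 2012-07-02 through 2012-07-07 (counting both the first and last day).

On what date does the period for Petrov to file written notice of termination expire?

August 7, 2012

Counting 2012-06-27 as day 1, day 30 is July 26, 2012.
Service was by mail, adding 3 days: July 26, 2012 + 3 days = July 29, 2012.
From July 2, 2012 through July 7, 2012 inclusive is 6 days; tolling adds 6 days: July 29, 2012 + 6 days = August 4, 2012.
August 4, 2012 is Saturday; August 5, 2012 is Sunday; August 6, 2012 is a listed holiday. The next qualifying day is August 7, 2012.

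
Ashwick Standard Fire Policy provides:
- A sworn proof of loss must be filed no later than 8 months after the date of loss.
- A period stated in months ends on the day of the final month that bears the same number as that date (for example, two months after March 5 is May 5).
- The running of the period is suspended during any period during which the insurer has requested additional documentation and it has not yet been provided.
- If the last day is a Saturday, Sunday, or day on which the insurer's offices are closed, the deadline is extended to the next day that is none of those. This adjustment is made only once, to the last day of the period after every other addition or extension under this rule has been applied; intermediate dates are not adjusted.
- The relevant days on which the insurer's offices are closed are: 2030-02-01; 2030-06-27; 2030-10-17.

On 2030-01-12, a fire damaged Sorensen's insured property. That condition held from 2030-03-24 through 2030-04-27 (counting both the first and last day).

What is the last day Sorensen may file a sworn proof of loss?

8 months after 2030-01-12 is September 12, 2030.
From March 24, 2030 through April 27, 2030 inclusive is 35 days; tolling adds 35 days: September 12, 2030 + 35 days = October 17, 2030.
October 17, 2030 is a listed holiday. The next qualifying day is October 18, 2030.

October 18, 2030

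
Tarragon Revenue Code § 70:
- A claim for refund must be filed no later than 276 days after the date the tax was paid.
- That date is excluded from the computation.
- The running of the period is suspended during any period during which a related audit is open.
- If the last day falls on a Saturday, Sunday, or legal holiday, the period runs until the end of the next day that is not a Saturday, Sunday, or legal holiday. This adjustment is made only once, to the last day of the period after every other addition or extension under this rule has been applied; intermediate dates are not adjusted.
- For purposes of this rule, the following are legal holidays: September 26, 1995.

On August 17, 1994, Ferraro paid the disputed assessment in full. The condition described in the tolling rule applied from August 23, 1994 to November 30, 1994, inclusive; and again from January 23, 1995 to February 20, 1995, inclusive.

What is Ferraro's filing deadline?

276 days after August 17, 1994 is May 20, 1995.
From August 23, 1994 through November 30, 1994 inclusive is 100 days; tolling adds 100 days: May 20, 1995 + 100 days = August 28, 1995.
From January 23, 1995 through February 20, 1995 inclusive is 29 days; tolling adds 29 days: August 28, 1995 + 29 days = September 26, 1995.
September 26, 1995 is a listed holiday. The next qualifying day is September 27, 1995.

September 27, 1995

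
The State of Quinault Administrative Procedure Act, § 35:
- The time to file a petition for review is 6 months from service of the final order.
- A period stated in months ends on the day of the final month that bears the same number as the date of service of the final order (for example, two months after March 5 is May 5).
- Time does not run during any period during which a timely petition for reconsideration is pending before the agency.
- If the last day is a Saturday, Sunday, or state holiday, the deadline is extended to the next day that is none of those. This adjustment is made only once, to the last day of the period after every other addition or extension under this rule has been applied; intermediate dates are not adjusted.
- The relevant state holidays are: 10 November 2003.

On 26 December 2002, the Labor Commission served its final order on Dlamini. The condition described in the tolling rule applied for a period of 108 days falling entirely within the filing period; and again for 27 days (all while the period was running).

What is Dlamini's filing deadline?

6 months after 26 December 2002 is June 26, 2003.
Tolling adds 108 days: June 26, 2003 + 108 days = October 12, 2003.
Tolling adds 27 days: October 12, 2003 + 27 days = November 8, 2003.
November 8, 2003 is Saturday; November 9, 2003 is Sunday; November 10, 2003 is a listed holiday. The next qualifying day is November 11, 2003.

November 11, 2003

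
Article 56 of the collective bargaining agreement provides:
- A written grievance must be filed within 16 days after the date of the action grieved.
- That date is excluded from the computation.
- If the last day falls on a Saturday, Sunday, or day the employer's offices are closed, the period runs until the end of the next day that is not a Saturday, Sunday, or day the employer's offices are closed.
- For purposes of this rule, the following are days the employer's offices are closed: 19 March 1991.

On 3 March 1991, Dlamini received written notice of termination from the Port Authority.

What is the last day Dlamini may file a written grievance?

16 days after 3 March 1991 is March 19, 1991.
March 19, 1991 is a listed holiday. The next qualifying day is March 20, 1991.

March 20, 1991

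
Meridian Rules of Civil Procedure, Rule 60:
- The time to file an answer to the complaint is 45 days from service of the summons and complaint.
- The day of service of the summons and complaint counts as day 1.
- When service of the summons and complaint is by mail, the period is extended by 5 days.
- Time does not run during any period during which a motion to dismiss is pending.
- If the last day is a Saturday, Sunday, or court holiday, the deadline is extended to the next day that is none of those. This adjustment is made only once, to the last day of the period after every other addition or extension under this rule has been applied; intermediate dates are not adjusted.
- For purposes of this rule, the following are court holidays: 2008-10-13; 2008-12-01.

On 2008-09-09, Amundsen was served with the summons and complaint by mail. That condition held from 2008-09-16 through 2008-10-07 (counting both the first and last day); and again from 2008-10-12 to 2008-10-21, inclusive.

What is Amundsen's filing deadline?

December 2, 2008

Counting 2008-09-09 as day 1, day 45 is October 23, 2008.
Service was by mail, adding 5 days: October 23, 2008 + 5 days = October 28, 2008.
From September 16, 2008 through October 7, 2008 inclusive is 22 days; tolling adds 22 days: October 28, 2008 + 22 days = November 19, 2008.
From October 12, 2008 through October 21, 2008 inclusive is 10 days; tolling adds 10 days: November 19, 2008 + 10 days = November 29, 2008.
November 29, 2008 is Saturday; November 30, 2008 is Sunday; December 1, 2008 is a listed holiday. The next qualifying day is December 2, 2008.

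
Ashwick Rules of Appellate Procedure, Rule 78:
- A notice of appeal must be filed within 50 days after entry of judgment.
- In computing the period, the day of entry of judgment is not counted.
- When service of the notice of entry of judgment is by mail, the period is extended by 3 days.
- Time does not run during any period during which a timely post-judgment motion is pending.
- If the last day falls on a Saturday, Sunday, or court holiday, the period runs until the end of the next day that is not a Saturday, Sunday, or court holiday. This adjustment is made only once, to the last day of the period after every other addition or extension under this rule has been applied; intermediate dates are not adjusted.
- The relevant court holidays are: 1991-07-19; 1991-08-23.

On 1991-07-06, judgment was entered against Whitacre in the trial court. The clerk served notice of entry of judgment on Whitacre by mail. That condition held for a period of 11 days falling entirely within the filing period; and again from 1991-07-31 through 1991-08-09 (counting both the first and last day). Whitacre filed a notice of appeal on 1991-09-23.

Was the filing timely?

No

50 days after 1991-07-06 is August 25, 1991.
Service was by mail, adding 3 days: August 25, 1991 + 3 days = August 28, 1991.
Tolling adds 11 days: August 28, 1991 + 11 days = September 8, 1991.
From July 31, 1991 through August 9, 1991 inclusive is 10 days; tolling adds 10 days: September 8, 1991 + 10 days = September 18, 1991.
September 18, 1991 is a Wednesday and not a court holiday, so no extension applies.
The deadline is September 18, 1991; the filing on September 23, 1991 is after that date.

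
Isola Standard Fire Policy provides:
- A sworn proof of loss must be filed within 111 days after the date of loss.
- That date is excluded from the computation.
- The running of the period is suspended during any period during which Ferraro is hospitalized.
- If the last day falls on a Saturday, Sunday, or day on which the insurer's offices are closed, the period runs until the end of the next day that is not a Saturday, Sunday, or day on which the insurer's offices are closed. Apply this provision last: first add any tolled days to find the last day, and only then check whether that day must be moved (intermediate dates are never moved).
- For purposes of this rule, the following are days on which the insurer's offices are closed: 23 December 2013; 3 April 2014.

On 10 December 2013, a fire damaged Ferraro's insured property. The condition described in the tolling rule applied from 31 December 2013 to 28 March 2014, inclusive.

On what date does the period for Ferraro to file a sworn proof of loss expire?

June 27, 2014

111 days after 10 December 2013 is March 31, 2014.
From December 31, 2013 through March 28, 2014 inclusive is 88 days; tolling adds 88 days: March 31, 2014 + 88 days = June 27, 2014.
June 27, 2014 is a Friday and not a day on which the insurer's offices are closed, so no extension applies.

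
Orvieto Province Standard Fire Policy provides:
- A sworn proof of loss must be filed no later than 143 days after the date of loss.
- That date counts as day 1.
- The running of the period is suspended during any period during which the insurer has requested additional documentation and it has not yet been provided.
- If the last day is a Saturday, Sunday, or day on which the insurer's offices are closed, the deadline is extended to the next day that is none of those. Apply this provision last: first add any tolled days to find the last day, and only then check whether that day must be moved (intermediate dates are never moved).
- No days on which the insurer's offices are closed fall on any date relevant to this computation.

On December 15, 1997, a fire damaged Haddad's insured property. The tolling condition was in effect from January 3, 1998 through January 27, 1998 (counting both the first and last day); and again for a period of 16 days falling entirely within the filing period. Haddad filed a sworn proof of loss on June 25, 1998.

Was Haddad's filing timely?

Counting December 15, 1997 as day 1, day 143 is May 6, 1998.
From January 3, 1998 through January 27, 1998 inclusive is 25 days; tolling adds 25 days: May 6, 1998 + 25 days = May 31, 1998.
Tolling adds 16 days: May 31, 1998 + 16 days = June 16, 1998.
June 16, 1998 is a Tuesday and not a day on which the insurer's offices are closed, so no extension applies.
The deadline is June 16, 1998; the filing on June 25, 1998 is after that date.

No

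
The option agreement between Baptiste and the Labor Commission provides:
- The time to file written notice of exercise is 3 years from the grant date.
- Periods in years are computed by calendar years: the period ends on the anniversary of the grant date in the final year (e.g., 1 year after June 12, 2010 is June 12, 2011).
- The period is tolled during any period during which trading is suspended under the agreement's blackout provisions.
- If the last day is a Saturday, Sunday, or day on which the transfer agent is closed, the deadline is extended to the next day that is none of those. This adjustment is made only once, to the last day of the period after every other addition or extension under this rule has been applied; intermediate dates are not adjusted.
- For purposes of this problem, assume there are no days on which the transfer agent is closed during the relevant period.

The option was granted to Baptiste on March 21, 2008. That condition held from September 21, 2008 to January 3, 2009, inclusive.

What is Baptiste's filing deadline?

3 years after March 21, 2008 is March 21, 2011.
From September 21, 2008 through January 3, 2009 inclusive is 105 days; tolling adds 105 days: March 21, 2011 + 105 days = July 4, 2011.
July 4, 2011 is a Monday and not a day on which the transfer agent is closed, so no extension applies.

July 4, 2011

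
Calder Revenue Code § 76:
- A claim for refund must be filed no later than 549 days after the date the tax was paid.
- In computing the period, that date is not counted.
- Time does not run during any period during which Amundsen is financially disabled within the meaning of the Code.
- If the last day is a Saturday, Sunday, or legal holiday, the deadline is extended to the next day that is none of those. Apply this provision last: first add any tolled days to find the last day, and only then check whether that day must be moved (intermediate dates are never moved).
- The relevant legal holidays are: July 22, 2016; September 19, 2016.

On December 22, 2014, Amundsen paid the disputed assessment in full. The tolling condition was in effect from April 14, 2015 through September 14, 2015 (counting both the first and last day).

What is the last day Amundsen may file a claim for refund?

November 24, 2016

549 days after December 22, 2014 is June 23, 2016.
From April 14, 2015 through September 14, 2015 inclusive is 154 days; tolling adds 154 days: June 23, 2016 + 154 days = November 24, 2016.
November 24, 2016 is a Thursday and not a legal holiday, so no extension applies.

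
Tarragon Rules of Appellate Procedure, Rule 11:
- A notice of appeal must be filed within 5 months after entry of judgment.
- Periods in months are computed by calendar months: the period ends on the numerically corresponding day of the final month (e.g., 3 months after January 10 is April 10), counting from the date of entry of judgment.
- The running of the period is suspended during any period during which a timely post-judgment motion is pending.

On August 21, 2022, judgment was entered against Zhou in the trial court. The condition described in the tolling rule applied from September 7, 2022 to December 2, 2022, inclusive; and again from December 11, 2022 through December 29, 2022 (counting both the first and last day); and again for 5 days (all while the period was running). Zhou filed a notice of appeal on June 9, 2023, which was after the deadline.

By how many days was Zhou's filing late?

28 days

5 months after August 21, 2022 is January 21, 2023.
From September 7, 2022 through December 2, 2022 inclusive is 87 days; tolling adds 87 days: January 21, 2023 + 87 days = April 18, 2023.
From December 11, 2022 through December 29, 2022 inclusive is 19 days; tolling adds 19 days: April 18, 2023 + 19 days = May 7, 2023.
Tolling adds 5 days: May 7, 2023 + 5 days = May 12, 2023.
The deadline is May 12, 2023; from May 12, 2023 to June 9, 2023 is 28 days.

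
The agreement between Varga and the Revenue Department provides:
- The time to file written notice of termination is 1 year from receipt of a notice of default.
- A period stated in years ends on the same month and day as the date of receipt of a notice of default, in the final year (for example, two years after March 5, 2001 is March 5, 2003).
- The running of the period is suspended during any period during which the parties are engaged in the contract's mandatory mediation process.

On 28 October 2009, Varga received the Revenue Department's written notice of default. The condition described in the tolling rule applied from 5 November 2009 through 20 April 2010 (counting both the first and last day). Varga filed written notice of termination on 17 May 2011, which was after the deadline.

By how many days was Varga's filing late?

34 days

1 year after 28 October 2009 is October 28, 2010.
From November 5, 2009 through April 20, 2010 inclusive is 167 days; tolling adds 167 days: October 28, 2010 + 167 days = April 13, 2011.
The deadline is April 13, 2011; from April 13, 2011 to May 17, 2011 is 34 days.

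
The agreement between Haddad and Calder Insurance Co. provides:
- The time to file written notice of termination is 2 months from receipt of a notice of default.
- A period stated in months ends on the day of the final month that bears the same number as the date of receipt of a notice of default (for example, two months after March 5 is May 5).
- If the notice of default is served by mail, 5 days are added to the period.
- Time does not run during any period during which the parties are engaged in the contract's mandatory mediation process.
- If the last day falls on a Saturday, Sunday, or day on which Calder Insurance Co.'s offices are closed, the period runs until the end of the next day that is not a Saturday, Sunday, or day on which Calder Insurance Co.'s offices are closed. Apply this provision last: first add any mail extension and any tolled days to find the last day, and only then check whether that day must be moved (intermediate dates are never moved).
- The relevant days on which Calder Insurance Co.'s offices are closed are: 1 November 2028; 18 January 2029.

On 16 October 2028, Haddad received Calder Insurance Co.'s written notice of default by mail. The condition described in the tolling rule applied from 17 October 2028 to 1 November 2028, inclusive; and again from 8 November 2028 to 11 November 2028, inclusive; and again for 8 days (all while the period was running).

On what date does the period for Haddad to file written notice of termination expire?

2 months after 16 October 2028 is December 16, 2028.
Service was by mail, adding 5 days: December 16, 2028 + 5 days = December 21, 2028.
From October 17, 2028 through November 1, 2028 inclusive is 16 days; tolling adds 16 days: December 21, 2028 + 16 days = January 6, 2029.
From November 8, 2028 through November 11, 2028 inclusive is 4 days; tolling adds 4 days: January 6, 2029 + 4 days = January 10, 2029.
Tolling adds 8 days: January 10, 2029 + 8 days = January 18, 2029.
January 18, 2029 is a listed holiday. The next qualifying day is January 19, 2029.

January 19, 2029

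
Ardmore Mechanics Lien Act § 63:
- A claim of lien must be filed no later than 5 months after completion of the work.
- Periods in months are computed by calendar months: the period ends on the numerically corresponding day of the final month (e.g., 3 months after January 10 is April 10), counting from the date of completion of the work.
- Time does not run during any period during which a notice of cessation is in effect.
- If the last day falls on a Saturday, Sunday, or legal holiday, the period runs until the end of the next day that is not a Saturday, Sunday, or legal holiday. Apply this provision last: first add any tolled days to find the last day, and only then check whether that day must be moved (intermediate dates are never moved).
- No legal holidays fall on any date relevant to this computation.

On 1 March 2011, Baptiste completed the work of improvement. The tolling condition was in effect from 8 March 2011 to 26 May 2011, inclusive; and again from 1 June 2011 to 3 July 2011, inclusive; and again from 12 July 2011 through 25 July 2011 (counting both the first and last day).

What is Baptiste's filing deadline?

5 months after 1 March 2011 is August 1, 2011.
From March 8, 2011 through May 26, 2011 inclusive is 80 days; tolling adds 80 days: August 1, 2011 + 80 days = October 20, 2011.
From June 1, 2011 through July 3, 2011 inclusive is 33 days; tolling adds 33 days: October 20, 2011 + 33 days = November 22, 2011.
From July 12, 2011 through July 25, 2011 inclusive is 14 days; tolling adds 14 days: November 22, 2011 + 14 days = December 6, 2011.
December 6, 2011 is a Tuesday and not a legal holiday, so no extension applies.

December 6, 2011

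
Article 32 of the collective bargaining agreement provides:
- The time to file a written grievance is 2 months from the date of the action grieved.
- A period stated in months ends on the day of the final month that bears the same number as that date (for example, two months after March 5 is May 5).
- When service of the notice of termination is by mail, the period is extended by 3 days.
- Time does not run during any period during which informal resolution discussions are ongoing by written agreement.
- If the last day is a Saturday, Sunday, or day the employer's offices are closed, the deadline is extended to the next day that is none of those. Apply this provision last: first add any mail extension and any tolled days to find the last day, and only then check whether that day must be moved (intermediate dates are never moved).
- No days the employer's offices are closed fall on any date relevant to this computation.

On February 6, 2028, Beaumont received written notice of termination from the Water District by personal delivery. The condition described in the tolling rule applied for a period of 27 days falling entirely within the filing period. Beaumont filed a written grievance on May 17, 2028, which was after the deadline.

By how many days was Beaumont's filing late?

2 months after February 6, 2028 is April 6, 2028.
Service was not by mail, so no mail extension applies.
Tolling adds 27 days: April 6, 2028 + 27 days = May 3, 2028.
May 3, 2028 is a Wednesday and not a day the employer's offices are closed, so no extension applies.
The deadline is May 3, 2028; from May 3, 2028 to May 17, 2028 is 14 days.

14 days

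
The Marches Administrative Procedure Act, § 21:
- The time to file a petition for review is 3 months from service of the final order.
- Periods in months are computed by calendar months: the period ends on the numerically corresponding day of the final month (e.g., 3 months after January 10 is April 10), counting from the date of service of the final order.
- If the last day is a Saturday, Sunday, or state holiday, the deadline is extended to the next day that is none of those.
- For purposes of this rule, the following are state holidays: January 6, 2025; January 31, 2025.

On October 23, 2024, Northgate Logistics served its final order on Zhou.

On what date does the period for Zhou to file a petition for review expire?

3 months after October 23, 2024 is January 23, 2025.
January 23, 2025 is a Thursday and not a state holiday, so no extension applies.

January 23, 2025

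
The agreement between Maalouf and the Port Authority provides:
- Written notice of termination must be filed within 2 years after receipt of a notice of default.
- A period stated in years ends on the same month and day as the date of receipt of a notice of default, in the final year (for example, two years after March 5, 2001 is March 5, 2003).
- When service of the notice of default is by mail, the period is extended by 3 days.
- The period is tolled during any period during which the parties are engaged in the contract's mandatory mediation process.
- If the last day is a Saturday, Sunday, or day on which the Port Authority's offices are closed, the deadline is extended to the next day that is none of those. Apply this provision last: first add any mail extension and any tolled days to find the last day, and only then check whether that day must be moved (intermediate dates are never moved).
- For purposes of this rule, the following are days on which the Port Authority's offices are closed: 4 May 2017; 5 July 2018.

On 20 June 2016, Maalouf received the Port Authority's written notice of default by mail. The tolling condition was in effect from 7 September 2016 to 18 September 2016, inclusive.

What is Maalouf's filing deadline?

July 6, 2018

2 years after 20 June 2016 is June 20, 2018.
Service was by mail, adding 3 days: June 20, 2018 + 3 days = June 23, 2018.
From September 7, 2016 through September 18, 2016 inclusive is 12 days; tolling adds 12 days: June 23, 2018 + 12 days = July 5, 2018.
July 5, 2018 is a listed holiday. The next qualifying day is July 6, 2018.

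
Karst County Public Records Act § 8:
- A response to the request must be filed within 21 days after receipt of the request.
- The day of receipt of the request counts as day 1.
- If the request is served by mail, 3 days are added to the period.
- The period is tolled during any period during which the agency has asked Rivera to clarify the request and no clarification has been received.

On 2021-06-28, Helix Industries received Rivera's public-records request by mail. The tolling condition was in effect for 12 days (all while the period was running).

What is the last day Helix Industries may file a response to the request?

Counting 2021-06-28 as day 1, day 21 is July 18, 2021.
Service was by mail, adding 3 days: July 18, 2021 + 3 days = July 21, 2021.
Tolling adds 12 days: July 21, 2021 + 12 days = August 2, 2021.

August 2, 2021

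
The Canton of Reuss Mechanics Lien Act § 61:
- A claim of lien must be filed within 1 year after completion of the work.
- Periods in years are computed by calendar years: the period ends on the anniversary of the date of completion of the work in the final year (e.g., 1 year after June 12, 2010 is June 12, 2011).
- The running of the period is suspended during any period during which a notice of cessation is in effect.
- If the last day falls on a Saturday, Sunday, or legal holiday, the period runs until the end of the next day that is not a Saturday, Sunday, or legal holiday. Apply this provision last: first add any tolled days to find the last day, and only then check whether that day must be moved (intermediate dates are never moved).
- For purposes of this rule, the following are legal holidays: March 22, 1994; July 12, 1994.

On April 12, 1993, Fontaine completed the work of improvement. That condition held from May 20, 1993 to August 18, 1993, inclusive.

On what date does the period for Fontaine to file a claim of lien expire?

July 13, 1994

1 year after April 12, 1993 is April 12, 1994.
From May 20, 1993 through August 18, 1993 inclusive is 91 days; tolling adds 91 days: April 12, 1994 + 91 days = July 12, 1994.
July 12, 1994 is a listed holiday. The next qualifying day is July 13, 1994.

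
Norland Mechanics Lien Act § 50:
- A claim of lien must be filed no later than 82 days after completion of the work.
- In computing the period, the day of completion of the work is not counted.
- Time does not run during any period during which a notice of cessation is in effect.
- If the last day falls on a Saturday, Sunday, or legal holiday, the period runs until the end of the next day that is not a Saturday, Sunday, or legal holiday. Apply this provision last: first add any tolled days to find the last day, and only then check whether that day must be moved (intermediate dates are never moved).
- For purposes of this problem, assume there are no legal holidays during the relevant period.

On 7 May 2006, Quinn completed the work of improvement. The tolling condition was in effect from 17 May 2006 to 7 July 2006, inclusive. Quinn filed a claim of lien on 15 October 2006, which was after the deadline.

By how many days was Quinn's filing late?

27 days

82 days after 7 May 2006 is July 28, 2006.
From May 17, 2006 through July 7, 2006 inclusive is 52 days; tolling adds 52 days: July 28, 2006 + 52 days = September 18, 2006.
September 18, 2006 is a Monday and not a legal holiday, so no extension applies.
The deadline is September 18, 2006; from September 18, 2006 to October 15, 2006 is 27 days.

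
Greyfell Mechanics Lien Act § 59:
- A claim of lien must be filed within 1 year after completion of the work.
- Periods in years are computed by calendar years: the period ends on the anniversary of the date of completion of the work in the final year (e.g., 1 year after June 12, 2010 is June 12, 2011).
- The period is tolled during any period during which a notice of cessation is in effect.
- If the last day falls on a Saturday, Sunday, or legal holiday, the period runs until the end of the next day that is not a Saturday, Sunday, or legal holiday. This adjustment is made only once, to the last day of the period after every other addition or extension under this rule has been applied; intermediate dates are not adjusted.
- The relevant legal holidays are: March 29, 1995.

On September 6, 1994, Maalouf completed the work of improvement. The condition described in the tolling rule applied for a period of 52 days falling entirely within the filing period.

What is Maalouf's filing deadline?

1 year after September 6, 1994 is September 6, 1995.
Tolling adds 52 days: September 6, 1995 + 52 days = October 28, 1995.
October 28, 1995 is Saturday; October 29, 1995 is Sunday. The next qualifying day is October 30, 1995.

October 30, 1995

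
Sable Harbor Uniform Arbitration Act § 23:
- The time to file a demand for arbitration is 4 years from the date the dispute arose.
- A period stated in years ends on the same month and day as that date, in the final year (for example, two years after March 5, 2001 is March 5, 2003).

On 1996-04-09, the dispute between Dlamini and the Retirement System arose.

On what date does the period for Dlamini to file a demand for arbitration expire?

4 years after 1996-04-09 is April 9, 2000.

April 9, 2000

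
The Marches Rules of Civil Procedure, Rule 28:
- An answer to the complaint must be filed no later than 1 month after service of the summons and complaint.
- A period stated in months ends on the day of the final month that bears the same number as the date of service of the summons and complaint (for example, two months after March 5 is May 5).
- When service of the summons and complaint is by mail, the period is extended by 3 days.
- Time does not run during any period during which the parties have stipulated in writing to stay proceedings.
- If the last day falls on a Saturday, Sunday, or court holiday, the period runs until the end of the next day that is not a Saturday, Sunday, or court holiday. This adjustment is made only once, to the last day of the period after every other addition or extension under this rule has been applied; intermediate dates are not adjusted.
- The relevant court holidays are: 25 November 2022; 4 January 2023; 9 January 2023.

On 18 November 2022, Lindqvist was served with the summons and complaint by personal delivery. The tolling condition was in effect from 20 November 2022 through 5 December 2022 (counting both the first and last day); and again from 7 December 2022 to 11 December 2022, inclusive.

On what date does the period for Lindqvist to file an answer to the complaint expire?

January 10, 2023

1 month after 18 November 2022 is December 18, 2022.
Service was not by mail, so no mail extension applies.
From November 20, 2022 through December 5, 2022 inclusive is 16 days; tolling adds 16 days: December 18, 2022 + 16 days = January 3, 2023.
From December 7, 2022 through December 11, 2022 inclusive is 5 days; tolling adds 5 days: January 3, 2023 + 5 days = January 8, 2023.
January 8, 2023 is Sunday; January 9, 2023 is a listed holiday. The next qualifying day is January 10, 2023.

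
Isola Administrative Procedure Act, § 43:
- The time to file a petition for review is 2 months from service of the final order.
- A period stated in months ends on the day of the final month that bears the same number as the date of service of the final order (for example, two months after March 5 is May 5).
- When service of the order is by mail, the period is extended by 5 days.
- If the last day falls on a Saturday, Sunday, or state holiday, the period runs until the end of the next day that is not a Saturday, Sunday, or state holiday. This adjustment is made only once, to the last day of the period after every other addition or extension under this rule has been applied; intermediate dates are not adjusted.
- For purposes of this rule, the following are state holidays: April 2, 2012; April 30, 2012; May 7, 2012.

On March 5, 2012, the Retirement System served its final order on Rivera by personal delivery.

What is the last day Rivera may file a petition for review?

May 8, 2012

2 months after March 5, 2012 is May 5, 2012.
Service was not by mail, so no mail extension applies.
May 5, 2012 is Saturday; May 6, 2012 is Sunday; May 7, 2012 is a listed holiday. The next qualifying day is May 8, 2012.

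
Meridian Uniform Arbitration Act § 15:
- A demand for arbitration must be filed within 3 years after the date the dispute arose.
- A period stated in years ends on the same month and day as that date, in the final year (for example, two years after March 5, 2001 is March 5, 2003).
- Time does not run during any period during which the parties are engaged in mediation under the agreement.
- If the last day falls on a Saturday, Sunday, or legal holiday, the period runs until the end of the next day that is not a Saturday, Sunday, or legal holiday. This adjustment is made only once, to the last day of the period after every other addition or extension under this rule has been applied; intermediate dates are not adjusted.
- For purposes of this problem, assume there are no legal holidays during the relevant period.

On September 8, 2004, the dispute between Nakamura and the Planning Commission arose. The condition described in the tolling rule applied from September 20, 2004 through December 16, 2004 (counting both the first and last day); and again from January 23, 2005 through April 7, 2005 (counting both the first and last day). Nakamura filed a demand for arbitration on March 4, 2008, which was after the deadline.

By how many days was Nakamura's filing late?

15 days

3 years after September 8, 2004 is September 8, 2007.
From September 20, 2004 through December 16, 2004 inclusive is 88 days; tolling adds 88 days: September 8, 2007 + 88 days = December 5, 2007.
From January 23, 2005 through April 7, 2005 inclusive is 75 days; tolling adds 75 days: December 5, 2007 + 75 days = February 18, 2008.
February 18, 2008 is a Monday and not a legal holiday, so no extension applies.
The deadline is February 18, 2008; from February 18, 2008 to March 4, 2008 is 15 days.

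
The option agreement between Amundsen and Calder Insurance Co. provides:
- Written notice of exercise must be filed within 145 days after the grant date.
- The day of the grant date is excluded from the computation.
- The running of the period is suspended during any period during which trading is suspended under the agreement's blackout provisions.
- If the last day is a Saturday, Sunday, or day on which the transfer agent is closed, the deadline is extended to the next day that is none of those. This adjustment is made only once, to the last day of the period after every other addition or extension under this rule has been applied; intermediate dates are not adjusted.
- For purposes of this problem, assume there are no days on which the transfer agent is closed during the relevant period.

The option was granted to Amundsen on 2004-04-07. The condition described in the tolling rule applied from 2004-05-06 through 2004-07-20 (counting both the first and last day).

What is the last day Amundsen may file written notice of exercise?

145 days after 2004-04-07 is August 30, 2004.
From May 6, 2004 through July 20, 2004 inclusive is 76 days; tolling adds 76 days: August 30, 2004 + 76 days = November 14, 2004.
November 14, 2004 is Sunday. The next qualifying day is November 15, 2004.

November 15, 2004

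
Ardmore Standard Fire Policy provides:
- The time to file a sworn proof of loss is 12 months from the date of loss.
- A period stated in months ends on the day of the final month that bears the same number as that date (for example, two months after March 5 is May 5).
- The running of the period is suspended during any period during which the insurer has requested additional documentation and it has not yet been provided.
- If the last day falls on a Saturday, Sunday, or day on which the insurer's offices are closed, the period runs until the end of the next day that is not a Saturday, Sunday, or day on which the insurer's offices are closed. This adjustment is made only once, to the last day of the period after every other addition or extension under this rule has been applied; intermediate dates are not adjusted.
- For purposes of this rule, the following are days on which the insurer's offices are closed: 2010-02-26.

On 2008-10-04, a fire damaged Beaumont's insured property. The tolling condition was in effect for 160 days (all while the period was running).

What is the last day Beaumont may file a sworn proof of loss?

12 months after 2008-10-04 is October 4, 2009.
Tolling adds 160 days: October 4, 2009 + 160 days = March 13, 2010.
March 13, 2010 is Saturday; March 14, 2010 is Sunday. The next qualifying day is March 15, 2010.

March 15, 2010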